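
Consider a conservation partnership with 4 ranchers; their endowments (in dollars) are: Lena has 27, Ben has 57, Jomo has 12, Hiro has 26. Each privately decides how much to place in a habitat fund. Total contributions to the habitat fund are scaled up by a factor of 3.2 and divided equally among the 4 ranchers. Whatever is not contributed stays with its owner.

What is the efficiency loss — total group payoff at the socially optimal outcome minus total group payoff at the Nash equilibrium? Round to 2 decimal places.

268.40 dollars

The private return per contributed unit is 3.2/4 = 0.8000 < 1 for every player regardless of endowment, so the Nash equilibrium is zero contribution and the group total is Σ E_j = 27 + 57 + 12 + 26 = 122.
Each contributed unit returns 3.200 to the group, so the social optimum is full contribution by everyone: group total = 3.200 × 122 = 390.40.
Efficiency loss = (3.200 − 1) × 122 = 268.40.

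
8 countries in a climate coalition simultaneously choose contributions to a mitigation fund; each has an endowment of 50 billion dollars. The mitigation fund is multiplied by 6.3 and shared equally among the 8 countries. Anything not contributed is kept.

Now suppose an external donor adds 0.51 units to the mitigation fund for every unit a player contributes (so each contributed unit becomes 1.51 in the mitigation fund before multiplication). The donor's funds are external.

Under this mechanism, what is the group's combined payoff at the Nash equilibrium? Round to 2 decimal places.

3805.20 billion dollars

With the mechanism, a contributed unit returns 6.3 × 1.51 / 8 = 1.1891 per unit of net cost to the contributor — now above 1 — so contributing fully is weakly dominant for every player.
At the Nash equilibrium everyone contributes 50. Group total payoff = 6.3 × 1.51 × 400 = 3805.20.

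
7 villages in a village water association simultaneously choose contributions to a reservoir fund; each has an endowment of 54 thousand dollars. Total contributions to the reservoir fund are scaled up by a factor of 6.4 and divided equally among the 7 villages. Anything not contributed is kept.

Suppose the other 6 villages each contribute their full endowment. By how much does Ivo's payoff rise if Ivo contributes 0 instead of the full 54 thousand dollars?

4.63 thousand dollars

Switching from a contribution of 54 to 0 lets Ivo keep an extra 54 thousand dollars, but lowers the reservoir fund by 54, which costs Ivo their own share of that drop: 6.4/7 × 54 = 49.37.
Net gain = 54 − 49.37 = 4.63. The private return per contributed unit (0.9143) is below 1, so free-riding is indeed the best response regardless of what the others do.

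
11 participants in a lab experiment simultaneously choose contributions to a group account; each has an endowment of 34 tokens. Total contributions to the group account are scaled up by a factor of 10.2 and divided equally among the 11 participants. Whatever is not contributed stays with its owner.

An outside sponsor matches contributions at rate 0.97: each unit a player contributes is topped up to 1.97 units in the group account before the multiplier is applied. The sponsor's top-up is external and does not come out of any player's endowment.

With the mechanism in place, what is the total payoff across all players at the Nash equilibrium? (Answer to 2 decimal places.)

With the mechanism, a contributed unit returns 10.2 × 1.97 / 11 = 1.8267 per unit of net cost to the contributor — now above 1 — so contributing fully is weakly dominant for every player.
So the Nash equilibrium is full contribution by all 11; the group earns 10.2 × 1.97 × 374 = 7515.16.

7515.16 tokens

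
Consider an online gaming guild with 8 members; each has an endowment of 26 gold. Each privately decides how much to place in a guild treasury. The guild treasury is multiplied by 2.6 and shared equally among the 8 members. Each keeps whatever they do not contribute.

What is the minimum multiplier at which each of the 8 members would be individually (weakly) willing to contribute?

A contributed unit returns (multiplier)/8 to its contributor.
This reaches 1 exactly when the multiplier is 8.

8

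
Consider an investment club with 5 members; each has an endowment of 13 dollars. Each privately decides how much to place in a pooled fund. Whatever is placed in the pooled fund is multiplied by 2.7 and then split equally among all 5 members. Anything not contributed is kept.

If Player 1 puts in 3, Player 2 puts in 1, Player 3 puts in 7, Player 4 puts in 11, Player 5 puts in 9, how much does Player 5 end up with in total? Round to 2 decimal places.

20.74 dollars

Total contributed: 3 + 1 + 7 + 11 + 9 = 31.
Each receives 2.7 × 31 / 5 = 16.74 from the pooled fund.
Player 5 keeps 13 − 9 = 4, so Player 5's payoff is 4 + 16.74 = 20.74.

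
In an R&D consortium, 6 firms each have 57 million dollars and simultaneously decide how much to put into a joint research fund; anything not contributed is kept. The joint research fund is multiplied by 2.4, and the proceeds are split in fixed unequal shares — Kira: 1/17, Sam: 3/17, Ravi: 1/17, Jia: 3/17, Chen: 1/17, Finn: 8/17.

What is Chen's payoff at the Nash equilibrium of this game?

65.05 million dollars

Each unit j contributes comes back to j as 2.4 × (j's share), so j prefers to contribute only if that share exceeds 1/2.4 = 0.4167; otherwise keeping the unit dominates.
Only Finn (8/17) clears that bar, contributing 57; the remaining 5 contribute 0. Total contributed: 57.
Chen keeps 57 and receives 2.4 × 57 × 1/17 = 8.05 from the joint research fund, for a payoff of 65.05.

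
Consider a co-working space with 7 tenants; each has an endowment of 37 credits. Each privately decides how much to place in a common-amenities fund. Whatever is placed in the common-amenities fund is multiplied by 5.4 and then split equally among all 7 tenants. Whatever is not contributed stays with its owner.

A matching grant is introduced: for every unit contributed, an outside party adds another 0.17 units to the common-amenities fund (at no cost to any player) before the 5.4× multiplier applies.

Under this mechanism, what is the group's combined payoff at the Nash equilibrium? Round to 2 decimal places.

259.00 credits

The effective private return is 5.4 × 1.17 / 7 = 0.9026, which is still under 1, so the mechanism doesn't change anyone's dominant strategy: zero contribution.
At the Nash equilibrium no one contributes; group total payoff = 7 × 37 = 259.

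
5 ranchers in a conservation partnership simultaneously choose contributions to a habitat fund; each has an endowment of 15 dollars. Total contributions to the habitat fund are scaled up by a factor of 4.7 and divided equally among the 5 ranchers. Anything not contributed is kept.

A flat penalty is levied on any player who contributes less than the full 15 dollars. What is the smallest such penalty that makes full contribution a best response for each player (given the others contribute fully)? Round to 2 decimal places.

Given the others contribute fully, the best deviation is to contribute 0 (any partial contribution still incurs the fine and gives up units whose private return 0.9400 is below 1).
Deviating from 15 to 0 saves 15 dollars but forfeits the deviator's share of the drop in the habitat fund: 4.7/5 × 15 = 14.10.
So the deviation gain is 15 − 14.10 = 0.90, and the fine must be at least 0.90 dollars to wipe it out.

0.90 dollars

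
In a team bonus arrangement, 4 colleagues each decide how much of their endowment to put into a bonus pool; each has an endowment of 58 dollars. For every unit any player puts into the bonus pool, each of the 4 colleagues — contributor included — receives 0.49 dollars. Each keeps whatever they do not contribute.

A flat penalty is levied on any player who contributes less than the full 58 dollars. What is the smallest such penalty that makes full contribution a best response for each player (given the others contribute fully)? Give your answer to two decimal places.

Given the others contribute fully, the best deviation is to contribute 0 (any partial contribution still incurs the fine and gives up units whose private return 0.49 is below 1).
Deviating from 58 to 0 saves 58 dollars but forfeits the deviator's share of the drop in the bonus pool: 0.49 × 58 = 28.42.
So the deviation gain is 58 − 28.42 = 29.58, and the fine must be at least 29.58 dollars to wipe it out.

29.58 dollars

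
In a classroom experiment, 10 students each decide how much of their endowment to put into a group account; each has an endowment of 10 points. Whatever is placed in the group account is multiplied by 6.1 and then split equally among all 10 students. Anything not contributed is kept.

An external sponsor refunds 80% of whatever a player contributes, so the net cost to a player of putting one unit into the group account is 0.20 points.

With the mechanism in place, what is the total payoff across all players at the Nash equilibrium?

The effective private return per unit is now (6.1/10) / 0.20 = 3.0500 > 1, so every player's dominant strategy flips to full contribution.
At the Nash equilibrium everyone contributes 10. Group total payoff = 10 × (10 × 0.80 + 6.1 × 10) = 690.00.

690.00 points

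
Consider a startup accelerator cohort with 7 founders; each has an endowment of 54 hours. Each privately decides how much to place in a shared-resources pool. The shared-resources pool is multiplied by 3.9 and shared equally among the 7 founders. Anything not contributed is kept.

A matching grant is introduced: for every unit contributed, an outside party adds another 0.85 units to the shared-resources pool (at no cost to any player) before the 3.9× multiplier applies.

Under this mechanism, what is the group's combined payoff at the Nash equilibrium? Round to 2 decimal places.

With the mechanism, a contributed unit returns 3.9 × 1.85 / 7 = 1.0307 per unit of net cost to the contributor — now above 1 — so contributing fully is weakly dominant for every player.
At the Nash equilibrium everyone contributes 54. Group total payoff = 3.9 × 1.85 × 378 = 2727.27.

2727.27 hours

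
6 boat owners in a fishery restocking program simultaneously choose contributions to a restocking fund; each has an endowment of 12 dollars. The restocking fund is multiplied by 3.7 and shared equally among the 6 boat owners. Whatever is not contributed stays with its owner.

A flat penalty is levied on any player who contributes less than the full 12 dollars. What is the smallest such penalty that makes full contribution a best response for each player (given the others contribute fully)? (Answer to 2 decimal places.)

Given the others contribute fully, the best deviation is to contribute 0 (any partial contribution still incurs the fine and gives up units whose private return 0.6167 is below 1).
Deviating from 12 to 0 saves 12 dollars but forfeits the deviator's share of the drop in the restocking fund: 3.7/6 × 12 = 7.40.
So the deviation gain is 12 − 7.40 = 4.60, and the fine must be at least 4.60 dollars to wipe it out.

4.60 dollars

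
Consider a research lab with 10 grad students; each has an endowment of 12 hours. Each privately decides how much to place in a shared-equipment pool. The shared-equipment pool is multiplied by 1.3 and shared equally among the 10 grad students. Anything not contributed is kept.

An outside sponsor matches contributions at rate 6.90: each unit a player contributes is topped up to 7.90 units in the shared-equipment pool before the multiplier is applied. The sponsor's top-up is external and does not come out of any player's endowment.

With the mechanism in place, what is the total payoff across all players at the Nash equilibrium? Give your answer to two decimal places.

Under the mechanism each unit contributed yields 1.3 × 7.90 / 10 = 1.0270 back to its contributor per unit of net cost, which exceeds 1, making full contribution the dominant choice for everyone.
So the Nash equilibrium is full contribution by all 10; the group earns 1.3 × 7.90 × 120 = 1232.40.

1232.40 hours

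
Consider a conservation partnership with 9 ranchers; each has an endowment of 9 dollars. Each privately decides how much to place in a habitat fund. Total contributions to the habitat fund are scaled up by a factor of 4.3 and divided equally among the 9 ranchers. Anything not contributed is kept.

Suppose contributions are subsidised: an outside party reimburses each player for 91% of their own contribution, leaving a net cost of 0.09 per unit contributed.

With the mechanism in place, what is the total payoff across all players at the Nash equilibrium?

422.01 dollars

With the mechanism, a contributed unit returns (4.3/9) / 0.09 = 5.3086 per unit of net cost to the contributor — now above 1 — so contributing fully is weakly dominant for every player.
So the Nash equilibrium is full contribution by all 9; the group earns 9 × (9 × 0.91 + 4.3 × 9) = 422.01.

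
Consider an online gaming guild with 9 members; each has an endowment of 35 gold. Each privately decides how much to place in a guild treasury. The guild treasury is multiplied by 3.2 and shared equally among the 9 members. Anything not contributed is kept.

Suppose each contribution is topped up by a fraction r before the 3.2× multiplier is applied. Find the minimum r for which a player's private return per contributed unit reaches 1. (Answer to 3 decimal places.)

With matching at rate r, one contributed unit becomes (1 + r) in the guild treasury and returns 3.2 × (1 + r) / 9 to the contributor.
Setting this equal to 1: 1 + r = 9/3.2 = 2.8125.
So the minimum matching rate is r = 2.8125 − 1 = 1.813.

1.813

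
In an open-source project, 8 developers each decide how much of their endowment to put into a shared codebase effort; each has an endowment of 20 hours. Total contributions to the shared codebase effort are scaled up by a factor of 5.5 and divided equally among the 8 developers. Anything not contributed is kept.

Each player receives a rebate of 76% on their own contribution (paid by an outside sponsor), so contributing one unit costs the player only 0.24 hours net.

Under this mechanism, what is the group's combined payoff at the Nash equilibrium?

With the mechanism, a contributed unit returns (5.5/8) / 0.24 = 2.8646 per unit of net cost to the contributor — now above 1 — so contributing fully is weakly dominant for every player.
So the Nash equilibrium is full contribution by all 8; the group earns 8 × (20 × 0.76 + 5.5 × 20) = 1001.60.

1001.60 hours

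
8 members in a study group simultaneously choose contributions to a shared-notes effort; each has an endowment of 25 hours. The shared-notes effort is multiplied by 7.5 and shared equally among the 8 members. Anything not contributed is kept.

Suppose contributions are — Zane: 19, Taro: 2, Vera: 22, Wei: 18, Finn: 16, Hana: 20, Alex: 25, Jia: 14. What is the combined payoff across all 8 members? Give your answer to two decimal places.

Total contributed: 19 + 2 + 22 + 18 + 16 + 20 + 25 + 14 = 136; total kept: 8 × 25 − 136 = 64.
The shared-notes effort pays out 7.5 × 136 = 1020.00 in aggregate.
Group total = 64 + 1020.00 = 1084.00.

1084.00 hours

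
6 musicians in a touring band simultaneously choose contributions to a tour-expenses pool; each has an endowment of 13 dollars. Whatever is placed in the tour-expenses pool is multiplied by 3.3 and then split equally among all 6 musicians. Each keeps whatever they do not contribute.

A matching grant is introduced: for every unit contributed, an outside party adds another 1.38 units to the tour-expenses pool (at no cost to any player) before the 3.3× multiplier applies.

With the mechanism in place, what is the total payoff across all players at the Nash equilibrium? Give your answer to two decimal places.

The effective private return per unit is now 3.3 × 2.38 / 6 = 1.3090 > 1, so every player's dominant strategy flips to full contribution.
At the Nash equilibrium everyone contributes 13. Group total payoff = 3.3 × 2.38 × 78 = 612.61.

612.61 dollars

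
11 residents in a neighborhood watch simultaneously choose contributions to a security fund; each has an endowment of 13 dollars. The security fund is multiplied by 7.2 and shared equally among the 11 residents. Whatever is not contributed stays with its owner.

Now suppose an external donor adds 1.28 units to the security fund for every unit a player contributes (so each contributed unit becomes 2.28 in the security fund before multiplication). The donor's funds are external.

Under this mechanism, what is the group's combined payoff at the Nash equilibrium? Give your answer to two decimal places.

2347.49 dollars

Under the mechanism each unit contributed yields 7.2 × 2.28 / 11 = 1.4924 back to its contributor per unit of net cost, which exceeds 1, making full contribution the dominant choice for everyone.
So the Nash equilibrium is full contribution by all 11; the group earns 7.2 × 2.28 × 143 = 2347.49.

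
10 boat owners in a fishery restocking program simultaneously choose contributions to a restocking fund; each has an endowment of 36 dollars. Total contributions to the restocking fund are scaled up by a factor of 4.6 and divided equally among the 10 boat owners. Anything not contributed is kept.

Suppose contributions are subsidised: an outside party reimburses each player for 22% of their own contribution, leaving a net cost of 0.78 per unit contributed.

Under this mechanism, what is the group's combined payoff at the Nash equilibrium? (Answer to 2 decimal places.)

Even with the mechanism, each unit contributed returns only (4.6/10) / 0.78 = 0.5897 per unit of net cost, so contributing nothing is still dominant.
At the Nash equilibrium no one contributes; group total payoff = 10 × 36 = 360.

360.00 dollars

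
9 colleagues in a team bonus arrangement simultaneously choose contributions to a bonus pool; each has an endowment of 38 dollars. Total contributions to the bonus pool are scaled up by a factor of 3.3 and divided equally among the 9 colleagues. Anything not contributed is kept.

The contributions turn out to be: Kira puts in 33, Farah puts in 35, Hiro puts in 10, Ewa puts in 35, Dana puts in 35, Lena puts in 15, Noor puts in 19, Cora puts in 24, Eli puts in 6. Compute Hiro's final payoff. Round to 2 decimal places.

105.73 dollars

Total contributed: 33 + 35 + 10 + 35 + 35 + 15 + 19 + 24 + 6 = 212.
Each receives 3.3 × 212 / 9 = 77.73 from the bonus pool.
Hiro keeps 38 − 10 = 28, so Hiro's payoff is 28 + 77.73 = 105.73.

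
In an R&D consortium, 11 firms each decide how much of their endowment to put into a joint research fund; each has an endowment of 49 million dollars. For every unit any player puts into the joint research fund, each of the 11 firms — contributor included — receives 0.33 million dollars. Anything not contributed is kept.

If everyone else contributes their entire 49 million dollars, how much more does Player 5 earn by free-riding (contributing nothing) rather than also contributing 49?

Switching from a contribution of 49 to 0 lets Player 5 keep an extra 49 million dollars, but lowers the joint research fund by 49, which costs Player 5 their own share of that drop: 0.33 × 49 = 16.17.
Net gain = 49 − 16.17 = 32.83. The private return per contributed unit (0.33) is below 1, so free-riding is indeed the best response regardless of what the others do.

32.83 million dollars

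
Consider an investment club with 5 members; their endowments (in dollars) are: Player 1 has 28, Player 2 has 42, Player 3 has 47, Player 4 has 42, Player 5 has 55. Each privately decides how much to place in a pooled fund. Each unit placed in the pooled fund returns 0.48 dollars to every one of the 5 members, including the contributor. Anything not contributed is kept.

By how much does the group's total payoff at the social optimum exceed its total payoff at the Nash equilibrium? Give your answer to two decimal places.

The private return per contributed unit is 0.48 < 1 for everyone, so the Nash equilibrium is zero contribution and the group total is Σ E_j = 28 + 42 + 47 + 42 + 55 = 214.
Each contributed unit returns 2.400 to the group, so the social optimum is full contribution by everyone: group total = 2.400 × 214 = 513.60.
Efficiency loss = (2.400 − 1) × 214 = 299.60.

299.60 dollars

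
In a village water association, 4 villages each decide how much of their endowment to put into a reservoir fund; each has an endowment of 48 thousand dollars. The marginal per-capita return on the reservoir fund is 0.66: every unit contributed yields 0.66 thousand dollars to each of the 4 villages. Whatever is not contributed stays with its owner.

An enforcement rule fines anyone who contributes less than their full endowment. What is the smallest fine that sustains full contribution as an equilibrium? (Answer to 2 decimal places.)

16.32 thousand dollars

Given the others contribute fully, the best deviation is to contribute 0 (any partial contribution still incurs the fine and gives up units whose private return 0.66 is below 1).
Deviating from 48 to 0 saves 48 thousand dollars but forfeits the deviator's share of the drop in the reservoir fund: 0.66 × 48 = 31.68.
So the deviation gain is 48 − 31.68 = 16.32, and the fine must be at least 16.32 thousand dollars to wipe it out.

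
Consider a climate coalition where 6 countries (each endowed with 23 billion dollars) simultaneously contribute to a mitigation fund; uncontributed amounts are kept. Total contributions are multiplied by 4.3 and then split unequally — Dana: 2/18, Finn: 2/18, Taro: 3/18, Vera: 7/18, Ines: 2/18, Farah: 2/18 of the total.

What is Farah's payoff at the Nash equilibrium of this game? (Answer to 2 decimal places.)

33.99 billion dollars

Each unit j contributes comes back to j as 4.3 × (j's share), so j prefers to contribute only if that share exceeds 1/4.3 = 0.2326; otherwise keeping the unit dominates.
The only share above 0.2326 is Vera's 7/18, contributing 23; the remaining 5 contribute 0. Total contributed: 23.
Farah keeps 23 and receives 4.3 × 23 × 2/18 = 10.99 from the mitigation fund, for a payoff of 33.99.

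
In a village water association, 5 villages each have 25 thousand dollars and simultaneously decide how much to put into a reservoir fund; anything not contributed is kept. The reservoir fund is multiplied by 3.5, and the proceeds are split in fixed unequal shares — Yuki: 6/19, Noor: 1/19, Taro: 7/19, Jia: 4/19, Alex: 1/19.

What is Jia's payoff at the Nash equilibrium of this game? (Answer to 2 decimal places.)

61.84 thousand dollars

A player with share s gets back 3.5·s per unit contributed, so full contribution is dominant for anyone with s > 1/3.5 = 0.2857 and zero contribution is dominant for anyone below.
The shares above 0.2857 belong to Yuki and Taro, contributing 25 each; the remaining 3 contribute 0. Total contributed: 50.
Jia keeps 25 and receives 3.5 × 50 × 4/19 = 36.84 from the reservoir fund, for a payoff of 61.84.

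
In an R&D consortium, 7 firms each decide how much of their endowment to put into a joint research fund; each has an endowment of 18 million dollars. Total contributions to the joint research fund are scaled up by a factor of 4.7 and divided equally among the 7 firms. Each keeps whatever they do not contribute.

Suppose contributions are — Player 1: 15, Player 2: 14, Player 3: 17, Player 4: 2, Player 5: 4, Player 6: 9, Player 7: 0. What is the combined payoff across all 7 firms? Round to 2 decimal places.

Total contributed: 15 + 14 + 17 + 2 + 4 + 9 + 0 = 61; total kept: 7 × 18 − 61 = 65.
The joint research fund pays out 4.7 × 61 = 286.70 in aggregate.
Group total = 65 + 286.70 = 351.70.

351.70 million dollars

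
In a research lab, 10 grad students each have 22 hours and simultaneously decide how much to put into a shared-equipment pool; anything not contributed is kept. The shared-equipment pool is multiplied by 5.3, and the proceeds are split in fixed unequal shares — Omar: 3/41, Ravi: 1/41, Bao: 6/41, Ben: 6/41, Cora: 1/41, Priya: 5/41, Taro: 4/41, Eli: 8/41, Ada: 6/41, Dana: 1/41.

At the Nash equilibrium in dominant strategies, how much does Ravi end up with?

Player j's private return per contributed unit is 5.3 × (j's share). Contributing is weakly dominant for j when that share is at least 1/5.3 = 0.1887, and contributing 0 is dominant otherwise.
Only Eli (8/41) clears that bar, contributing 22; the remaining 9 contribute 0. Total contributed: 22.
Ravi keeps 22 and receives 5.3 × 22 × 1/41 = 2.84 from the shared-equipment pool, for a payoff of 24.84.

24.84 hours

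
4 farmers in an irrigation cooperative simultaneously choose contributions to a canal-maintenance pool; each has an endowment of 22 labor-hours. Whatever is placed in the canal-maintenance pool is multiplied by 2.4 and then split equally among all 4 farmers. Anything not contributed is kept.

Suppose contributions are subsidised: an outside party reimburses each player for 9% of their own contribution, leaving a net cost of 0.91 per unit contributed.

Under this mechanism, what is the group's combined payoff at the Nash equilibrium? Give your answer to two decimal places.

Even with the mechanism, each unit contributed returns only (2.4/4) / 0.91 = 0.6593 per unit of net cost, so contributing nothing is still dominant.
Everyone keeps their endowment and the group total is 4 × 22 = 88.

88.00 labor-hours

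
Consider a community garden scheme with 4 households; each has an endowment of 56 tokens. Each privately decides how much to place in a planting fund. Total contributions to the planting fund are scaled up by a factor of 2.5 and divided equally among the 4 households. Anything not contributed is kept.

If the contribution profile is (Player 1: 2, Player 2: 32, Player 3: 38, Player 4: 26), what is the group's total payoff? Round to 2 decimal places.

Total contributed: 2 + 32 + 38 + 26 = 98; total kept: 4 × 56 − 98 = 126.
The planting fund pays out 2.5 × 98 = 245.00 in aggregate.
Group total = 126 + 245.00 = 371.00.

371.00 tokens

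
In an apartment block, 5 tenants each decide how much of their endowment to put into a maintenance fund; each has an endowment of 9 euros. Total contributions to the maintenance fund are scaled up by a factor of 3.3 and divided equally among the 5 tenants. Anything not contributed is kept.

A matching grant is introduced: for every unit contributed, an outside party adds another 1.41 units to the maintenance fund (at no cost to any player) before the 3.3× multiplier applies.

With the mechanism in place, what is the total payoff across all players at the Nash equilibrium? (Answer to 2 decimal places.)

357.89 euros

With the mechanism, a contributed unit returns 3.3 × 2.41 / 5 = 1.5906 per unit of net cost to the contributor — now above 1 — so contributing fully is weakly dominant for every player.
So the Nash equilibrium is full contribution by all 5; the group earns 3.3 × 2.41 × 45 = 357.89.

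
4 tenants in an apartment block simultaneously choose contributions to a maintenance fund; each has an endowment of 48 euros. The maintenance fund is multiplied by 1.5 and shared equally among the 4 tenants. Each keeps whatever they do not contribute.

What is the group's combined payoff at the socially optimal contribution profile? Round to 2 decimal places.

288.00 euros

Each contributed unit returns 1.500 to the group as a whole (0.3750 to each of 4 players), which exceeds 1, so the social optimum is full contribution: group total = 1.500 × 192 = 288.00.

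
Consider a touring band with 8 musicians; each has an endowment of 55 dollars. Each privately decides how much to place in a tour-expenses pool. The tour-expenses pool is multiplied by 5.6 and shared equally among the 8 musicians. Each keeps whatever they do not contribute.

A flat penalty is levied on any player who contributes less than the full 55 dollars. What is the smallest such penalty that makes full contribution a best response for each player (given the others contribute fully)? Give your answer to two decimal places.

Given the others contribute fully, the best deviation is to contribute 0 (any partial contribution still incurs the fine and gives up units whose private return 0.7000 is below 1).
Deviating from 55 to 0 saves 55 dollars but forfeits the deviator's share of the drop in the tour-expenses pool: 5.6/8 × 55 = 38.50.
So the deviation gain is 55 − 38.50 = 16.50, and the fine must be at least 16.50 dollars to wipe it out.

16.50 dollars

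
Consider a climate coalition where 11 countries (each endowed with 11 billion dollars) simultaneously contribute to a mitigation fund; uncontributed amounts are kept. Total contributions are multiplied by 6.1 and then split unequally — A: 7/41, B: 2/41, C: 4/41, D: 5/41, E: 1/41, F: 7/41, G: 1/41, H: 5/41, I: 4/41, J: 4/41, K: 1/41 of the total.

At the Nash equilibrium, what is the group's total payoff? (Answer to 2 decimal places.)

233.20 billion dollars

For player j, contributing a unit is worthwhile iff 6.1 × (j's share) ≥ 1, i.e. iff j's share is at least 0.1639.
The shares above 0.1639 belong to A and F, contributing 11 each; the remaining 9 contribute 0. Total contributed: 22.
The mitigation fund pays out 6.1 × 22 = 134.20 in total (split across the unequal shares, but the aggregate is all that matters for the group sum).
The 9 free-riders keep 11 each, adding 99. Group total = 99 + 134.20 = 233.20.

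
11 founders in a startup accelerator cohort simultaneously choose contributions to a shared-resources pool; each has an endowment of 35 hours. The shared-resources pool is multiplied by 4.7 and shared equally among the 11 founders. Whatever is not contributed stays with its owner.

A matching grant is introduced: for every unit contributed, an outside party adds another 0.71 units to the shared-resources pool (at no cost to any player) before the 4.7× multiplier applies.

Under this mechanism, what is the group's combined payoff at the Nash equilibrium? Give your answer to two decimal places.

385.00 hours

The effective private return is 4.7 × 1.71 / 11 = 0.7306, which is still under 1, so the mechanism doesn't change anyone's dominant strategy: zero contribution.
At the Nash equilibrium no one contributes; group total payoff = 11 × 35 = 385.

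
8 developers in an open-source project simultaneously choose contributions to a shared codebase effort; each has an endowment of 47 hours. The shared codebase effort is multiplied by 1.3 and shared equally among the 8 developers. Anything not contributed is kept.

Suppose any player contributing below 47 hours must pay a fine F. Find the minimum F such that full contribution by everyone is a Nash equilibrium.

39.36 hours

Given the others contribute fully, the best deviation is to contribute 0 (any partial contribution still incurs the fine and gives up units whose private return 0.1625 is below 1).
Deviating from 47 to 0 saves 47 hours but forfeits the deviator's share of the drop in the shared codebase effort: 1.3/8 × 47 = 7.64.
So the deviation gain is 47 − 7.64 = 39.36, and the fine must be at least 39.36 hours to wipe it out.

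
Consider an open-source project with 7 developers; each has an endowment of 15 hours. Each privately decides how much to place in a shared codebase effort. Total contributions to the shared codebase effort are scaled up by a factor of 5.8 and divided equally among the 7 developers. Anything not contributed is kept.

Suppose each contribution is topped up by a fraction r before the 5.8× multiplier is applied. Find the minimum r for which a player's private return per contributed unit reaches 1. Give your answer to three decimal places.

0.207

With matching at rate r, one contributed unit becomes (1 + r) in the shared codebase effort and returns 5.8 × (1 + r) / 7 to the contributor.
Setting this equal to 1: 1 + r = 7/5.8 = 1.2069.
So the minimum matching rate is r = 1.2069 − 1 = 0.207.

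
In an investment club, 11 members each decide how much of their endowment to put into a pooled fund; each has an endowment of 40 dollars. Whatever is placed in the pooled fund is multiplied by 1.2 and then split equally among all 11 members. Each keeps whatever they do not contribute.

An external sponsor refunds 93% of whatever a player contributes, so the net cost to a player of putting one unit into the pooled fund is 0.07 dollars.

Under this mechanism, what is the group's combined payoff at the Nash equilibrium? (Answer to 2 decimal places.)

937.20 dollars

With the mechanism, a contributed unit returns (1.2/11) / 0.07 = 1.5584 per unit of net cost to the contributor — now above 1 — so contributing fully is weakly dominant for every player.
At the Nash equilibrium everyone contributes 40. Group total payoff = 11 × (40 × 0.93 + 1.2 × 40) = 937.20.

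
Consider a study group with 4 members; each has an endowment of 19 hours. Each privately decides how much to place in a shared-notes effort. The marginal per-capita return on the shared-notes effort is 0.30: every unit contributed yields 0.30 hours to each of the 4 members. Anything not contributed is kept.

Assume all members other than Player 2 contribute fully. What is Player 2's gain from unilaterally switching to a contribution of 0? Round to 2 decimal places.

Switching from a contribution of 19 to 0 lets Player 2 keep an extra 19 hours, but lowers the shared-notes effort by 19, which costs Player 2 their own share of that drop: 0.30 × 19 = 5.70.
Net gain = 19 − 5.70 = 13.30. The private return per contributed unit (0.30) is below 1, so free-riding is indeed the best response regardless of what the others do.

13.30 hours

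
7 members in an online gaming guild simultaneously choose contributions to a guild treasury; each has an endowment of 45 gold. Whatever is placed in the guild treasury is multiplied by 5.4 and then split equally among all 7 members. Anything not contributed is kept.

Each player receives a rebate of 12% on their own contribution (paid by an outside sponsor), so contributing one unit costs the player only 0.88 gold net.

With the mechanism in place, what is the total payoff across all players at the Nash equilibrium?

With the mechanism, a contributed unit returns (5.4/7) / 0.88 = 0.8766 per unit of net cost — still below 1 — so contributing 0 remains dominant for every player.
At the Nash equilibrium no one contributes; group total payoff = 7 × 45 = 315.

315.00 gold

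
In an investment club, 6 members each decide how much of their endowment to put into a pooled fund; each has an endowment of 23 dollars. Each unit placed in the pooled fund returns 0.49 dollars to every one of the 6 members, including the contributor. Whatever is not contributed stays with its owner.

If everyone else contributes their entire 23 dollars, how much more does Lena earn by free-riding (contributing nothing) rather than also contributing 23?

Switching from a contribution of 23 to 0 lets Lena keep an extra 23 dollars, but lowers the pooled fund by 23, which costs Lena their own share of that drop: 0.49 × 23 = 11.27.
Net gain = 23 − 11.27 = 11.73. The private return per contributed unit (0.49) is below 1, so free-riding is indeed the best response regardless of what the others do.

11.73 dollars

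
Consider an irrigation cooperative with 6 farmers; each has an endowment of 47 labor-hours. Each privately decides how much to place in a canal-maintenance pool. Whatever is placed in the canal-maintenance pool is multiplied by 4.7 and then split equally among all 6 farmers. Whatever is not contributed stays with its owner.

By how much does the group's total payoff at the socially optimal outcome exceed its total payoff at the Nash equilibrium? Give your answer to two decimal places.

Each contributed unit returns 4.7/6 = 0.7833 to its contributor — below 1 — so contributing 0 is dominant for every player. At the Nash equilibrium everyone keeps their 47, and the group total is 6 × 47 = 282.
Each contributed unit returns 4.700 to the group as a whole (0.7833 to each of 6 players), which exceeds 1, so the social optimum is full contribution: group total = 4.700 × 282 = 1325.40.
Efficiency loss = 1325.40 − 282 = 1043.40.

1043.40 labor-hours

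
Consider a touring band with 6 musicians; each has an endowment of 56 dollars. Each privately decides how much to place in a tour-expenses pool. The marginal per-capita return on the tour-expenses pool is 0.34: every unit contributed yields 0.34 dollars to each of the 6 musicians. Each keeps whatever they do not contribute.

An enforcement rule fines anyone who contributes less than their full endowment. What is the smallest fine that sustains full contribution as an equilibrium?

Given the others contribute fully, the best deviation is to contribute 0 (any partial contribution still incurs the fine and gives up units whose private return 0.34 is below 1).
Deviating from 56 to 0 saves 56 dollars but forfeits the deviator's share of the drop in the tour-expenses pool: 0.34 × 56 = 19.04.
So the deviation gain is 56 − 19.04 = 36.96, and the fine must be at least 36.96 dollars to wipe it out.

36.96 dollars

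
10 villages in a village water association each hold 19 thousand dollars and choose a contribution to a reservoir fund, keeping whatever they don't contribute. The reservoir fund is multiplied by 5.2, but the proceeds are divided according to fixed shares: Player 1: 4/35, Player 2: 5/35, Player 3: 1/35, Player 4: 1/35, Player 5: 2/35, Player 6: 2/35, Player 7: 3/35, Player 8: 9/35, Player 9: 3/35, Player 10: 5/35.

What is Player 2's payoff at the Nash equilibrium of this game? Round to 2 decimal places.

For player j, contributing a unit is worthwhile iff 5.2 × (j's share) ≥ 1, i.e. iff j's share is at least 0.1923.
Player 8 alone (share 9/35) is above the threshold, contributing 19; the remaining 9 contribute 0. Total contributed: 19.
Player 2 keeps 19 and receives 5.2 × 19 × 5/35 = 14.11 from the reservoir fund, for a payoff of 33.11.

33.11 thousand dollars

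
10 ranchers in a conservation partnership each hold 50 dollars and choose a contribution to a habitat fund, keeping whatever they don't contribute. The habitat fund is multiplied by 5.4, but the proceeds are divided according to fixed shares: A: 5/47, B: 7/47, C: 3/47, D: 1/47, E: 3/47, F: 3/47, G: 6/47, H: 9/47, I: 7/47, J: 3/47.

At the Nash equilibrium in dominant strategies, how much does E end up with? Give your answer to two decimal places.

For player j, contributing a unit is worthwhile iff 5.4 × (j's share) ≥ 1, i.e. iff j's share is at least 0.1852.
The only share above 0.1852 is H's 9/47, contributing 50; the remaining 9 contribute 0. Total contributed: 50.
E keeps 50 and receives 5.4 × 50 × 3/47 = 17.23 from the habitat fund, for a payoff of 67.23.

67.23 dollars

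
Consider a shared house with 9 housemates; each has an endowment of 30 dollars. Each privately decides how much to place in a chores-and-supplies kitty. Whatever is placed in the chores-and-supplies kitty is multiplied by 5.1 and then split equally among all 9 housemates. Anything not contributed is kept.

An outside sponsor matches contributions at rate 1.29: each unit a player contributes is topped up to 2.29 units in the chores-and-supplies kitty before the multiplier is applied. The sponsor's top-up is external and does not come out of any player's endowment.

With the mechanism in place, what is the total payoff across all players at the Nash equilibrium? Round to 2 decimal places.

The effective private return per unit is now 5.1 × 2.29 / 9 = 1.2977 > 1, so every player's dominant strategy flips to full contribution.
At the Nash equilibrium everyone contributes 30. Group total payoff = 5.1 × 2.29 × 270 = 3153.33.

3153.33 dollars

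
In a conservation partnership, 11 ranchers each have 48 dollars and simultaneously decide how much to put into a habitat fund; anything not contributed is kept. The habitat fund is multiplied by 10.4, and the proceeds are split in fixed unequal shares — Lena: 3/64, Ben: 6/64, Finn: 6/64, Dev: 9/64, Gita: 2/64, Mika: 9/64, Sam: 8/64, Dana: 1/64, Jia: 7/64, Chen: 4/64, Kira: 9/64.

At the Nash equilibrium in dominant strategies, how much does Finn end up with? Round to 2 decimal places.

282.00 dollars

Each unit j contributes comes back to j as 10.4 × (j's share), so j prefers to contribute only if that share exceeds 1/10.4 = 0.0962; otherwise keeping the unit dominates.
Dev, Mika, Sam, Jia and Kira clear that bar, contributing 48 each; the remaining 6 contribute 0. Total contributed: 240.
Finn keeps 48 and receives 10.4 × 240 × 6/64 = 234.00 from the habitat fund, for a payoff of 282.00.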